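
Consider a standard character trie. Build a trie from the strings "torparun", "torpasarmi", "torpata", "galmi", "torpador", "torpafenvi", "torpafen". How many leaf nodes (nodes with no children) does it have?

6

A leaf is a node with no children — equivalently, the end of a word that is not a proper prefix of any other stored word.
Those words: "galmi", "torpador", "torpafenvi", "torparun", "torpasarmi", "torpata"
Leaf count: 6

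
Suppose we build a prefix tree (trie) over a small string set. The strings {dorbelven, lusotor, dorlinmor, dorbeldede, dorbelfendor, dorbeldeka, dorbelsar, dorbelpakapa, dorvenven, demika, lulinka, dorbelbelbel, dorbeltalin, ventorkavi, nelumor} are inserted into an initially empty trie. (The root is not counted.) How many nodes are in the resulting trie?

Trace insertions, counting only characters that open a new branch:
  "dorbelven" → 9 new (d, o, r, b, e, l, v, e, n)
  "lusotor" → 7 new (l, u, s, o, t, o, r)
  "dorlinmor" → prefix "dor" already present; 6 new (l, i, n, m, o, r)
  "dorbeldede" → prefix "dorbel" already present; 4 new (d, e, d, e)
  "dorbelfendor" → prefix "dorbel" already present; 6 new (f, e, n, d, o, r)
  "dorbeldeka" → prefix "dorbelde" already present; 2 new (k, a)
  "dorbelsar" → prefix "dorbel" already present; 3 new (s, a, r)
  "dorbelpakapa" → prefix "dorbel" already present; 6 new (p, a, k, a, p, a)
  "dorvenven" → prefix "dor" already present; 6 new (v, e, n, v, e, n)
  "demika" → prefix "d" already present; 5 new (e, m, i, k, a)
  "lulinka" → prefix "lu" already present; 5 new (l, i, n, k, a)
  "dorbelbelbel" → prefix "dorbel" already present; 6 new (b, e, l, b, e, l)
  "dorbeltalin" → prefix "dorbel" already present; 5 new (t, a, l, i, n)
  "ventorkavi" → 10 new (v, e, n, t, o, r, k, a, v, i)
  "nelumor" → 7 new (n, e, l, u, m, o, r)
Total nodes = 9 + 7 + 6 + 4 + 6 + 2 + 3 + 6 + 6 + 5 + 5 + 6 + 5 + 10 + 7 = 87

87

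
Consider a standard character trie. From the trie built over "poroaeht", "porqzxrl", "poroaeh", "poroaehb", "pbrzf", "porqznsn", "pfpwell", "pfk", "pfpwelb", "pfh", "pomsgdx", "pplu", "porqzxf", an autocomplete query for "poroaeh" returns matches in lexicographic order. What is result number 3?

Filter for "poroaeh…" and sort: "poroaeh", "poroaehb", "poroaeht"
The 3rd is poroaeht.

poroaeht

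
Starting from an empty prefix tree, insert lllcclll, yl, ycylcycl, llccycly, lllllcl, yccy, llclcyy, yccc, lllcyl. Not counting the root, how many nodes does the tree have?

36

Count nodes per top-level branch (shared prefixes stored once):
  'l'-branch (llccycly, llclcyy, lllcclll, lllcyl, lllllcl): 24 nodes
  'y'-branch (yccc, yccy, ycylcycl, yl): 12 nodes
Sum: 36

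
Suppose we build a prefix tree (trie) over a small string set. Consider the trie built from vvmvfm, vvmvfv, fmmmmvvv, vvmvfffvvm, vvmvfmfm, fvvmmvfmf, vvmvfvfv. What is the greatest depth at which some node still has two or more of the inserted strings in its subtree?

6

The deepest shared node is where two words last agree before diverging.
e.g. "vvmvfm" and "vvmvfmfm" share the prefix "vvmvfm" of length 6; no pair shares a longer one.
Longest shared-prefix length: 6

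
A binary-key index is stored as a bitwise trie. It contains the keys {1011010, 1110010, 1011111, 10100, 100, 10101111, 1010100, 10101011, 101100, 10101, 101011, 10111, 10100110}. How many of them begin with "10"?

12

Traverse to the node for "10", then collect every word in that subtree.
Words under "10": 100, 10100, 10100110, 10101, 1010100, 10101011, 101011, 10101111, 101100, 1011010, 10111, 1011111
Count: 12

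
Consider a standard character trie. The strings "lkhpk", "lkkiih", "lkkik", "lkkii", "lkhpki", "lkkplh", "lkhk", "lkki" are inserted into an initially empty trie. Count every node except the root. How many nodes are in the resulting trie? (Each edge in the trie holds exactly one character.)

15

Trace insertions, counting only characters that open a new branch:
  "lkhpk" → 5 new (l, k, h, p, k)
  "lkkiih" → prefix "lk" already present; 4 new (k, i, i, h)
  "lkkik" → prefix "lkki" already present; 1 new (k)
  "lkkii" → prefix "lkkii" already present; 0 new (none)
  "lkhpki" → prefix "lkhpk" already present; 1 new (i)
  "lkkplh" → prefix "lkk" already present; 3 new (p, l, h)
  "lkhk" → prefix "lkh" already present; 1 new (k)
  "lkki" → prefix "lkki" already present; 0 new (none)
Total nodes = 5 + 4 + 1 + 0 + 1 + 3 + 1 + 0 = 15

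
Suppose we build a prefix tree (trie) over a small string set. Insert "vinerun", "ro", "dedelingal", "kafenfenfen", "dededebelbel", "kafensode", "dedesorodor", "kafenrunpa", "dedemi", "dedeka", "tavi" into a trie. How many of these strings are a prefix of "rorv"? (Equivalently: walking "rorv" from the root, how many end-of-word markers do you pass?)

Traverse "rorv" character by character; count nodes along the way that are marked as word ends.
Prefixes of the query that are stored words: "ro"
Count: 1

1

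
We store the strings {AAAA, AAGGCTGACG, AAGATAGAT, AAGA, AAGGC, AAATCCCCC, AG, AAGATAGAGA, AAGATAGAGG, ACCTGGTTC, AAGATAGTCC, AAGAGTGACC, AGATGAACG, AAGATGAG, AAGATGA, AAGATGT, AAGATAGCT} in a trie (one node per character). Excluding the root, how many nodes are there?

58

Count nodes per top-level branch (shared prefixes stored once):
  'A'-branch (AAAA, AAATCCCCC, AAGA, AAGAGTGACC, AAGATAGAGA, AAGATAGAGG, AAGATAGAT, AAGATAGCT, AAGATAGTCC, AAGATGA, AAGATGAG, AAGATGT, AAGGC, AAGGCTGACG, ACCTGGTTC, AG, AGATGAACG): 58 nodes
Sum: 58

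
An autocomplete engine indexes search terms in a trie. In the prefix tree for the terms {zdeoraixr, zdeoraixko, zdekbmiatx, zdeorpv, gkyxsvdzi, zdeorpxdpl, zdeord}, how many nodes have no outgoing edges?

7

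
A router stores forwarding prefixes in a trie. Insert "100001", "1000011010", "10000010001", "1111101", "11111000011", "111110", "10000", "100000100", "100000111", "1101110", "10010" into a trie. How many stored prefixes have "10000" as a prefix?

6

Filter for entries beginning with "10000":
Matches: "10000", "100000100", "10000010001", "100000111", "100001", "1000011010"
Count: 6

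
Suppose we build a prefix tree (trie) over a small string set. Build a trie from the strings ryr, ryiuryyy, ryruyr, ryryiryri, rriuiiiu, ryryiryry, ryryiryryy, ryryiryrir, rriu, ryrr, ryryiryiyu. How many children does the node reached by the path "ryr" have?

3

The children of the "ryr" node are the distinct next characters among strings starting with "ryr".
Distinct next characters after "ryr": r, u, y.
That node has 3 child edges.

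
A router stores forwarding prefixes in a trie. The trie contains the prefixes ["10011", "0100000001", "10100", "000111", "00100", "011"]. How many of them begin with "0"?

4

Traverse to the node for "0", then collect every word in that subtree.
Matches: "000111", "00100", "0100000001", "011"
Count: 4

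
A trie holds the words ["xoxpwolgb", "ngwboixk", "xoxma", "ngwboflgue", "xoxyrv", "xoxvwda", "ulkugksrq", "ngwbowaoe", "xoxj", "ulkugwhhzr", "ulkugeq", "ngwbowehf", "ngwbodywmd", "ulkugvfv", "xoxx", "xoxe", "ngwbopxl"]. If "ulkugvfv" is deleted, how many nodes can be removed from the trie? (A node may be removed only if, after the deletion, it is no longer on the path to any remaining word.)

3

After clearing the end-marker at "ulkugvfv", prune upward until reaching a node still needed by another word.
The suffix "vfv" (3 nodes) is used only by "ulkugvfv"; the node for "ulkug" still has the child "k", so pruning stops there.
Nodes removed: 3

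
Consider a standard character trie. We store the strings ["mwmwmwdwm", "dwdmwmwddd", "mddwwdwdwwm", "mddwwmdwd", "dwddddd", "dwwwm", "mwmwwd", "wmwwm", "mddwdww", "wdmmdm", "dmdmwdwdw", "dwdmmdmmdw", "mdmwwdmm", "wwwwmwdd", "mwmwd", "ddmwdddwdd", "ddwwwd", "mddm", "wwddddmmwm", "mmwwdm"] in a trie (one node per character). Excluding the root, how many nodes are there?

110

Count nodes per top-level branch (shared prefixes stored once):
  'd'-branch (ddmwdddwdd, ddwwwd, dmdmwdwdw, dwddddd, dwdmmdmmdw, dwdmwmwddd, dwwwm): 44 nodes
  'm'-branch (mddm, mddwdww, mddwwdwdwwm, mddwwmdwd, mdmwwdmm, mmwwdm, mwmwd, mwmwmwdwm, mwmwwd): 41 nodes
  'w'-branch (wdmmdm, wmwwm, wwddddmmwm, wwwwmwdd): 25 nodes
Sum: 110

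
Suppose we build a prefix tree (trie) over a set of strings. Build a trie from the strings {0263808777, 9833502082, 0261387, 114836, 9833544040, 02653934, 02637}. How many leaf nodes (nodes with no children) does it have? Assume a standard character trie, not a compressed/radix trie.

7

A leaf is a node with no children — equivalently, the end of a word that is not a proper prefix of any other stored word.
Those words: "0261387", "02637", "0263808777", "02653934", "114836", "9833502082", "9833544040"
Leaf count: 7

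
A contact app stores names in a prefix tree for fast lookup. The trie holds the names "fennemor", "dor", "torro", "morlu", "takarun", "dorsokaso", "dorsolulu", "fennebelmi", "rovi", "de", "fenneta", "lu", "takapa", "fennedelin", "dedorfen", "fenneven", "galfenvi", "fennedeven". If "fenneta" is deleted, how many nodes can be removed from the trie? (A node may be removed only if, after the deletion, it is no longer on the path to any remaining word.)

2

After clearing the end-marker at "fenneta", prune upward until reaching a node still needed by another word.
The suffix "ta" (2 nodes) is used only by "fenneta"; the node for "fenne" still has the child "m", so pruning stops there.
Nodes removed: 2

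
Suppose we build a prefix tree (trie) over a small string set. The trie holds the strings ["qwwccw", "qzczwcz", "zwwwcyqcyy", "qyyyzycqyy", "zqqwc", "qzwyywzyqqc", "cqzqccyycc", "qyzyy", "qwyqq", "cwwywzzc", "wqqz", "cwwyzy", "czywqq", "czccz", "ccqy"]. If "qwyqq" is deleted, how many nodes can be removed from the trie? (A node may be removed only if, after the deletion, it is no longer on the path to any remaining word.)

3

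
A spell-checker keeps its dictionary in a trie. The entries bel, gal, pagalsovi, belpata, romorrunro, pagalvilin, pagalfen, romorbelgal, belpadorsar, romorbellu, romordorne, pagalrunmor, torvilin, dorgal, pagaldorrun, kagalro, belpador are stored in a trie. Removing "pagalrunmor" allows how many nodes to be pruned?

6

Walk "pagalrunmor" from the leaf back toward the root, removing each node that no remaining word uses.
The suffix "runmor" (6 nodes) is used only by "pagalrunmor"; the node for "pagal" still has the child "s", so pruning stops there.
Nodes removed: 6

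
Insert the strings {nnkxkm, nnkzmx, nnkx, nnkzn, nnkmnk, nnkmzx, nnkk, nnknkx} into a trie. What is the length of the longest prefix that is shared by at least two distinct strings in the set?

The deepest shared node is where two words last agree before diverging.
e.g. "nnkmnk" and "nnkmzx" share the prefix "nnkm" of length 4; no pair shares a longer one.
Longest shared-prefix length: 4

4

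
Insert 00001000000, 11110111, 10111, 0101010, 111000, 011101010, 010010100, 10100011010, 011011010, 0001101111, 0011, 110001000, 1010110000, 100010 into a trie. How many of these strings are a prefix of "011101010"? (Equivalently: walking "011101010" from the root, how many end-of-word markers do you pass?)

Check each prefix of "011101010" against the stored set — each match is an end-marker on the path.
Prefixes of the query that are stored words: "011101010"
Count: 1

1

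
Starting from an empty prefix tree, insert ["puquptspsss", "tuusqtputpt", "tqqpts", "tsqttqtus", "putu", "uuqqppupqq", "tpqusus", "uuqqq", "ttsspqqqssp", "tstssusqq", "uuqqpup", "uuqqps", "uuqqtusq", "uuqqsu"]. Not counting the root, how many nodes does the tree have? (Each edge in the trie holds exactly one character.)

Trace insertions, counting only characters that open a new branch:
  "puquptspsss" → 11 new (p, u, q, u, p, t, s, p, s, s, s)
  "tuusqtputpt" → 11 new (t, u, u, s, q, t, p, u, t, p, t)
  "tqqpts" → prefix "t" already present; 5 new (q, q, p, t, s)
  "tsqttqtus" → prefix "t" already present; 8 new (s, q, t, t, q, t, u, s)
  "putu" → prefix "pu" already present; 2 new (t, u)
  "uuqqppupqq" → 10 new (u, u, q, q, p, p, u, p, q, q)
  "tpqusus" → prefix "t" already present; 6 new (p, q, u, s, u, s)
  "uuqqq" → prefix "uuqq" already present; 1 new (q)
  "ttsspqqqssp" → prefix "t" already present; 10 new (t, s, s, p, q, q, q, s, s, p)
  "tstssusqq" → prefix "ts" already present; 7 new (t, s, s, u, s, q, q)
  "uuqqpup" → prefix "uuqqp" already present; 2 new (u, p)
  "uuqqps" → prefix "uuqqp" already present; 1 new (s)
  "uuqqtusq" → prefix "uuqq" already present; 4 new (t, u, s, q)
  "uuqqsu" → prefix "uuqq" already present; 2 new (s, u)
Total nodes = 11 + 11 + 5 + 8 + 2 + 10 + 6 + 1 + 10 + 7 + 2 + 1 + 4 + 2 = 80

80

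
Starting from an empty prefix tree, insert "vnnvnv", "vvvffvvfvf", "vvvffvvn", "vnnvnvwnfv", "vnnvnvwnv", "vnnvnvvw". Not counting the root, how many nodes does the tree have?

Trace insertions, counting only characters that open a new branch:
  "vnnvnv" → 6 new (v, n, n, v, n, v)
  "vvvffvvfvf" → prefix "v" already present; 9 new (v, v, f, f, v, v, f, v, f)
  "vvvffvvn" → prefix "vvvffvv" already present; 1 new (n)
  "vnnvnvwnfv" → prefix "vnnvnv" already present; 4 new (w, n, f, v)
  "vnnvnvwnv" → prefix "vnnvnvwn" already present; 1 new (v)
  "vnnvnvvw" → prefix "vnnvnv" already present; 2 new (v, w)
Total nodes = 6 + 9 + 1 + 4 + 1 + 2 = 23

23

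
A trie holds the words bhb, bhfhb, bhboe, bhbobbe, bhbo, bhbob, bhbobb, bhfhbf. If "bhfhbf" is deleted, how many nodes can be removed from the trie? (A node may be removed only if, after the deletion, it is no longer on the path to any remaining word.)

1

Walk "bhfhbf" from the leaf back toward the root, removing each node that no remaining word uses.
The suffix "f" (1 node) is used only by "bhfhbf"; "bhfhb" is itself a stored word, so pruning stops there.
Nodes removed: 1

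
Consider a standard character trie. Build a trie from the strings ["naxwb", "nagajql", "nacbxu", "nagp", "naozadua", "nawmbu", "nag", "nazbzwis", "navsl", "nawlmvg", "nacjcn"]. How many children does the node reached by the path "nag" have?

The children of the "nag" node are the distinct next characters among strings starting with "nag".
Characters that immediately follow "nag" among the stored strings: {a, p}.
That node has 2 child edges.

2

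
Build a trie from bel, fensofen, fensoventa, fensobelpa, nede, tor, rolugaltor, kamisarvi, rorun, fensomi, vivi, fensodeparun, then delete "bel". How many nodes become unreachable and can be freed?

3

A node on "bel"'s path can go only if nothing else ends at it or branches off below it.
No other word shares any prefix with "bel", so all 3 of its nodes go.
Nodes removed: 3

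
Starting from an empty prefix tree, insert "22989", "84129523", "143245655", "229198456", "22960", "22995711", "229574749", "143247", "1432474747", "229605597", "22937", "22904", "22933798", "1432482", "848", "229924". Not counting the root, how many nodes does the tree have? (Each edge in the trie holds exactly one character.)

Count nodes per top-level branch (shared prefixes stored once):
  '1'-branch (143245655, 143247, 1432474747, 1432482): 16 nodes
  '2'-branch (22904, 229198456, 22933798, 22937, 229574749, 22960, 229605597, 22989, 229924, 22995711): 38 nodes
  '8'-branch (84129523, 848): 9 nodes
Sum: 63

63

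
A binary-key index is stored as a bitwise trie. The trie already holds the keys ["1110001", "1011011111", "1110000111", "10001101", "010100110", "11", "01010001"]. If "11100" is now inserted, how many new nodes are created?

"11100" is already a full path in the trie; only an end-marker is added.
No new nodes are needed: 0.

0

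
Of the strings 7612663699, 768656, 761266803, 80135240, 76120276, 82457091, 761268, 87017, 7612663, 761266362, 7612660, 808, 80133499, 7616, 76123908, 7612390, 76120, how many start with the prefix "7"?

12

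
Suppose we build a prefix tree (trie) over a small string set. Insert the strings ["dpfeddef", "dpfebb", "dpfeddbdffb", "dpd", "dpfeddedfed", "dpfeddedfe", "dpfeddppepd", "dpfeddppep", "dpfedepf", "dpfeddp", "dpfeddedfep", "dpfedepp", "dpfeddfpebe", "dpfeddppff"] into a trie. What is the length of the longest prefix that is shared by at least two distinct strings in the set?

The deepest shared node is where two words last agree before diverging.
"dpfeddedfe" and "dpfeddedfed" agree on "dpfeddedfe" (10 characters) before diverging; nothing deeper is shared.
Longest shared-prefix length: 10

10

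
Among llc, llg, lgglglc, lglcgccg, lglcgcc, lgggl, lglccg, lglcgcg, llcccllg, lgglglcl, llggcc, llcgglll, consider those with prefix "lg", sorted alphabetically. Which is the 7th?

lglcgcg

Filter for "lg…" and sort: "lgggl", "lgglglc", "lgglglcl", "lglccg", "lglcgcc", "lglcgccg", "lglcgcg"
The 7th is lglcgcg.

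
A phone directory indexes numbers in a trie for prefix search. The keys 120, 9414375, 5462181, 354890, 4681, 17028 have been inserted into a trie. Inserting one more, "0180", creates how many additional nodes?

Nothing in the trie begins with "0"; the whole of "0180" is new.
4 − 0 = 4 new nodes.

4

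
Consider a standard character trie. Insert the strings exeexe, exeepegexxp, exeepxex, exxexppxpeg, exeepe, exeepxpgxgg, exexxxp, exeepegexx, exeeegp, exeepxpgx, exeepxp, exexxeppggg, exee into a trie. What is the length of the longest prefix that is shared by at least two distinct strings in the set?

10

Look for the deepest trie node that still has at least two words in its subtree.
e.g. "exeepegexx" and "exeepegexxp" share the prefix "exeepegexx" of length 10; no pair shares a longer one.
Longest shared-prefix length: 10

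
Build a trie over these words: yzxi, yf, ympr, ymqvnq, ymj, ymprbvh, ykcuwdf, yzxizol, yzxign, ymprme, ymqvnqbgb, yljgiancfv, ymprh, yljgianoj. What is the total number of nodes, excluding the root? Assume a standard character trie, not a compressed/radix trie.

44

For each word, the new-node count is its length minus the longest prefix already in the trie:
  "yzxi" → 4 new (y, z, x, i)
  "yf" → prefix "y" already present; 1 new (f)
  "ympr" → prefix "y" already present; 3 new (m, p, r)
  "ymqvnq" → prefix "ym" already present; 4 new (q, v, n, q)
  "ymj" → prefix "ym" already present; 1 new (j)
  "ymprbvh" → prefix "ympr" already present; 3 new (b, v, h)
  "ykcuwdf" → prefix "y" already present; 6 new (k, c, u, w, d, f)
  "yzxizol" → prefix "yzxi" already present; 3 new (z, o, l)
  "yzxign" → prefix "yzxi" already present; 2 new (g, n)
  "ymprme" → prefix "ympr" already present; 2 new (m, e)
  "ymqvnqbgb" → prefix "ymqvnq" already present; 3 new (b, g, b)
  "yljgiancfv" → prefix "y" already present; 9 new (l, j, g, i, a, n, c, f, v)
  "ymprh" → prefix "ympr" already present; 1 new (h)
  "yljgianoj" → prefix "yljgian" already present; 2 new (o, j)
Total nodes = 4 + 1 + 3 + 4 + 1 + 3 + 6 + 3 + 2 + 2 + 3 + 9 + 1 + 2 = 44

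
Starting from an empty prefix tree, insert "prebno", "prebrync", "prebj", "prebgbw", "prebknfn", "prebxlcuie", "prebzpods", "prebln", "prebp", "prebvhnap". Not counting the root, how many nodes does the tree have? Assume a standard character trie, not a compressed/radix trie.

Count nodes per top-level branch (shared prefixes stored once):
  'p'-branch (prebgbw, prebj, prebknfn, prebln, prebno, prebp, prebrync, prebvhnap, prebxlcuie, prebzpods): 37 nodes
Sum: 37

37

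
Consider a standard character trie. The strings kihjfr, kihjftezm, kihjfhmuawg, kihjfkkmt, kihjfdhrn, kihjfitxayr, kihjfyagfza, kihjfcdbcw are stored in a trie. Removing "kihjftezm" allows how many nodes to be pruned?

A node on "kihjftezm"'s path can go only if nothing else ends at it or branches off below it.
The suffix "tezm" (4 nodes) is used only by "kihjftezm"; the node for "kihjf" still has the child "r", so pruning stops there.
Nodes removed: 4

4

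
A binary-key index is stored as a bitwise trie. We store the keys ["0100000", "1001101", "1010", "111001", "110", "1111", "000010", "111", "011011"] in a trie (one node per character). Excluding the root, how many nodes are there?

Trie structure (* marks end of a word):
(root)
├─ 0
│  ├─ 0
│  │  └─ 0
│  │     └─ 0
│  │        └─ 1
│  │           └─ 0 *
│  └─ 1
│     ├─ 0
│     │  └─ 0
│     │     └─ 0
│     │        └─ 0
│     │           └─ 0 *
│     └─ 1
│        └─ 0
│           └─ 1
│              └─ 1 *
└─ 1
   ├─ 0
   │  ├─ 0
   │  │  └─ 1
   │  │     └─ 1
   │  │        └─ 0
   │  │           └─ 1 *
   │  └─ 1
   │     └─ 0 *
   └─ 1
      ├─ 0 *
      └─ 1 *
         ├─ 0
         │  └─ 0
         │     └─ 1 *
         └─ 1 *
Counting every labelled node above: 32.

32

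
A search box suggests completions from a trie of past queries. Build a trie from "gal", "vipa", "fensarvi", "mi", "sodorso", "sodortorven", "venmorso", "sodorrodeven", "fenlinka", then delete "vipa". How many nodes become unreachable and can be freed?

3

Walk "vipa" from the leaf back toward the root, removing each node that no remaining word uses.
The suffix "ipa" (3 nodes) is used only by "vipa"; the node for "v" still has the child "e", so pruning stops there.
Nodes removed: 3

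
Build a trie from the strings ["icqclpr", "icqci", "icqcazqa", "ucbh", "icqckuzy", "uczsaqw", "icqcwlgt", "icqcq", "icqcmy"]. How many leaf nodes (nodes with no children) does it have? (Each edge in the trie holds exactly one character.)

Leaves are exactly the stored words that no other stored word extends.
Those words: "icqcazqa", "icqci", "icqckuzy", "icqclpr", "icqcmy", "icqcq", "icqcwlgt", "ucbh", "uczsaqw"
Leaf count: 9

9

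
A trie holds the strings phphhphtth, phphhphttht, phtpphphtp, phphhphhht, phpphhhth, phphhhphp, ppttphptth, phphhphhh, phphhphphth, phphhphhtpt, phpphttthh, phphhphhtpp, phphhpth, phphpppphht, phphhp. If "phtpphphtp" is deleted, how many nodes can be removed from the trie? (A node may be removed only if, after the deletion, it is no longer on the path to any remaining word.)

8

Walk "phtpphphtp" from the leaf back toward the root, removing each node that no remaining word uses.
The suffix "tpphphtp" (8 nodes) is used only by "phtpphphtp"; the node for "ph" still has the child "p", so pruning stops there.
Nodes removed: 8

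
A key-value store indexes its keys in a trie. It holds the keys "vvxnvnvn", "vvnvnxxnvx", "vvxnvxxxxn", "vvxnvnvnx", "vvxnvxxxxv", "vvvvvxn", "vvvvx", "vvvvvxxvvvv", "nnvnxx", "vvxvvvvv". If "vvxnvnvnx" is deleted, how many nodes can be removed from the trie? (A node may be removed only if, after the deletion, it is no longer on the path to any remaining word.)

Walk "vvxnvnvnx" from the leaf back toward the root, removing each node that no remaining word uses.
The suffix "x" (1 node) is used only by "vvxnvnvnx"; "vvxnvnvn" is itself a stored word, so pruning stops there.
Nodes removed: 1

1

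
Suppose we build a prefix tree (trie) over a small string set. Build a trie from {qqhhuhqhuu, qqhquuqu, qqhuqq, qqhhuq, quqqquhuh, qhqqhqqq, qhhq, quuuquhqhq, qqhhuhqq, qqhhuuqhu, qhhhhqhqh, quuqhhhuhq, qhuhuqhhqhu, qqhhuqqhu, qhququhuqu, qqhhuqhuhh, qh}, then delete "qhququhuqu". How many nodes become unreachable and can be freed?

7

Walk "qhququhuqu" from the leaf back toward the root, removing each node that no remaining word uses.
The suffix "uquhuqu" (7 nodes) is used only by "qhququhuqu"; the node for "qhq" still has the child "q", so pruning stops there.
Nodes removed: 7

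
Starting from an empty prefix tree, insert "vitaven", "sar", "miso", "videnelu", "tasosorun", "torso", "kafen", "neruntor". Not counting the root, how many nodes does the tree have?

Trace insertions, counting only characters that open a new branch:
  "vitaven" → 7 new (v, i, t, a, v, e, n)
  "sar" → 3 new (s, a, r)
  "miso" → 4 new (m, i, s, o)
  "videnelu" → prefix "vi" already present; 6 new (d, e, n, e, l, u)
  "tasosorun" → 9 new (t, a, s, o, s, o, r, u, n)
  "torso" → prefix "t" already present; 4 new (o, r, s, o)
  "kafen" → 5 new (k, a, f, e, n)
  "neruntor" → 8 new (n, e, r, u, n, t, o, r)
Total nodes = 7 + 3 + 4 + 6 + 9 + 4 + 5 + 8 = 46

46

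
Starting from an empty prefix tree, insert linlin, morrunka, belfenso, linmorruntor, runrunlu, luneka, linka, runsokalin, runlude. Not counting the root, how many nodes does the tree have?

57

For each word, the new-node count is its length minus the longest prefix already in the trie:
  "linlin" → 6 new (l, i, n, l, i, n)
  "morrunka" → 8 new (m, o, r, r, u, n, k, a)
  "belfenso" → 8 new (b, e, l, f, e, n, s, o)
  "linmorruntor" → prefix "lin" already present; 9 new (m, o, r, r, u, n, t, o, r)
  "runrunlu" → 8 new (r, u, n, r, u, n, l, u)
  "luneka" → prefix "l" already present; 5 new (u, n, e, k, a)
  "linka" → prefix "lin" already present; 2 new (k, a)
  "runsokalin" → prefix "run" already present; 7 new (s, o, k, a, l, i, n)
  "runlude" → prefix "run" already present; 4 new (l, u, d, e)
Total nodes = 6 + 8 + 8 + 9 + 8 + 5 + 2 + 7 + 4 = 57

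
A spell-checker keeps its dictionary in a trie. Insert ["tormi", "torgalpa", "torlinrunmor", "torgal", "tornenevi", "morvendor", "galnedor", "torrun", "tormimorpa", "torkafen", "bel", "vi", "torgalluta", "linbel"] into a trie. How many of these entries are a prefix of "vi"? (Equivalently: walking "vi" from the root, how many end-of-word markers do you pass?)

Check each prefix of "vi" against the stored set — each match is an end-marker on the path.
Prefixes of the query that are stored words: "vi"
Count: 1

1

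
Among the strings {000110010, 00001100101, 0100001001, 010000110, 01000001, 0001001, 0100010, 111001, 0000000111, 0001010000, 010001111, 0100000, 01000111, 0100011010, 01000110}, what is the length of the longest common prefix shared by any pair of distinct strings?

The deepest shared node is where two words last agree before diverging.
e.g. "01000110" and "0100011010" share the prefix "01000110" of length 8; no pair shares a longer one.
Longest shared-prefix length: 8

8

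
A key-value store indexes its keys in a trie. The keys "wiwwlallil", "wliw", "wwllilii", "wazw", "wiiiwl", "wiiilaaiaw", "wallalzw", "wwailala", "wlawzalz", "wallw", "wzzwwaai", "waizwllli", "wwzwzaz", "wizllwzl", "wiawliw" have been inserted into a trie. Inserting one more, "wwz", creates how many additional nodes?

"wwz" is already a full path in the trie; only an end-marker is added.
No new nodes are needed: 0.

0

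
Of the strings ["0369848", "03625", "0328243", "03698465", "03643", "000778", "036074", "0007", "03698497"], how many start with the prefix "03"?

7

Filter for entries beginning with "03":
Words under "03": 0328243, 036074, 03625, 03643, 03698465, 0369848, 03698497
Count: 7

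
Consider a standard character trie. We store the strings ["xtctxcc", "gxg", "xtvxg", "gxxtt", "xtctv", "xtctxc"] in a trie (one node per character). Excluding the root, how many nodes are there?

For each word, the new-node count is its length minus the longest prefix already in the trie:
  "xtctxcc" → 7 new (x, t, c, t, x, c, c)
  "gxg" → 3 new (g, x, g)
  "xtvxg" → prefix "xt" already present; 3 new (v, x, g)
  "gxxtt" → prefix "gx" already present; 3 new (x, t, t)
  "xtctv" → prefix "xtct" already present; 1 new (v)
  "xtctxc" → prefix "xtctxc" already present; 0 new (none)
Total nodes = 7 + 3 + 3 + 3 + 1 + 0 = 17

17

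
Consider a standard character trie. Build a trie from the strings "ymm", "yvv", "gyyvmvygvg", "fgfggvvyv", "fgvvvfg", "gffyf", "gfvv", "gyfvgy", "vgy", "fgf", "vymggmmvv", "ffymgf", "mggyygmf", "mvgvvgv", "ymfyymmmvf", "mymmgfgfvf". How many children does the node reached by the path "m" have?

Walk "m" from the root, arriving at one node.
Distinct next characters after "m": g, v, y.
That node has 3 child edges.

3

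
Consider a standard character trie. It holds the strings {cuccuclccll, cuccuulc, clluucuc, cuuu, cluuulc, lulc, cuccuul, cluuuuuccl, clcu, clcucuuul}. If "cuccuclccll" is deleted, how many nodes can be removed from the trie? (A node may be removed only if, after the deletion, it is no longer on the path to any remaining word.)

6

A node on "cuccuclccll"'s path can go only if nothing else ends at it or branches off below it.
The suffix "clccll" (6 nodes) is used only by "cuccuclccll"; the node for "cuccu" still has the child "u", so pruning stops there.
Nodes removed: 6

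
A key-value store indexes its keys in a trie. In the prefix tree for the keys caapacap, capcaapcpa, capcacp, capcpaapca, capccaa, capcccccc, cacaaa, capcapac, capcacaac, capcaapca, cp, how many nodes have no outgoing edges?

11

A leaf is a node with no children — equivalently, the end of a word that is not a proper prefix of any other stored word.
Those words: "caapacap", "cacaaa", "capcaapca", "capcaapcpa", "capcacaac", "capcacp", "capcapac", "capccaa", "capcccccc", "capcpaapca", "cp"
Leaf count: 11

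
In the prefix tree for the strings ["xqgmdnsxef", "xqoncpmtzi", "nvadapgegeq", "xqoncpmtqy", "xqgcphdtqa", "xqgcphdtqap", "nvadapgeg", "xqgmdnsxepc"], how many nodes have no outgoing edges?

A leaf is a node with no children — equivalently, the end of a word that is not a proper prefix of any other stored word.
Those words: "nvadapgegeq", "xqgcphdtqap", "xqgmdnsxef", "xqgmdnsxepc", "xqoncpmtqy", "xqoncpmtzi"
Leaf count: 6

6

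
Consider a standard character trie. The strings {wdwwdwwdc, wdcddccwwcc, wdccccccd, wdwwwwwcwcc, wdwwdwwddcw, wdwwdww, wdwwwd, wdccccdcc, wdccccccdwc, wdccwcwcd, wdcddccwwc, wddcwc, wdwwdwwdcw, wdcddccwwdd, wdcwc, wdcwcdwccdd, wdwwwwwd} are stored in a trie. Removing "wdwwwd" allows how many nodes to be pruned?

1

A node on "wdwwwd"'s path can go only if nothing else ends at it or branches off below it.
The suffix "d" (1 node) is used only by "wdwwwd"; the node for "wdwww" still has the child "w", so pruning stops there.
Nodes removed: 1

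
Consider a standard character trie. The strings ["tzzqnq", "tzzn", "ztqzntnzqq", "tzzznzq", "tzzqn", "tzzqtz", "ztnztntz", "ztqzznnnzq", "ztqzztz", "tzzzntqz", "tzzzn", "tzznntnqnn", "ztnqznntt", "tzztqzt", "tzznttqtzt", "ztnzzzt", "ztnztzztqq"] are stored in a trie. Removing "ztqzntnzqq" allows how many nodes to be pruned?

6

A node on "ztqzntnzqq"'s path can go only if nothing else ends at it or branches off below it.
The suffix "ntnzqq" (6 nodes) is used only by "ztqzntnzqq"; the node for "ztqz" still has the child "z", so pruning stops there.
Nodes removed: 6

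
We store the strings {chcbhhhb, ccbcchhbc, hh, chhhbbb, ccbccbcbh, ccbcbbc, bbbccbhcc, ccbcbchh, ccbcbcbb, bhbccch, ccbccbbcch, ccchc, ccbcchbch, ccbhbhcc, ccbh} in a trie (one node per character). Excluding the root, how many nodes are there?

Insert word by word; a character creates a node only if that edge doesn't already exist:
  "chcbhhhb" → 8 new (c, h, c, b, h, h, h, b)
  "ccbcchhbc" → prefix "c" already present; 8 new (c, b, c, c, h, h, b, c)
  "hh" → 2 new (h, h)
  "chhhbbb" → prefix "ch" already present; 5 new (h, h, b, b, b)
  "ccbccbcbh" → prefix "ccbcc" already present; 4 new (b, c, b, h)
  "ccbcbbc" → prefix "ccbc" already present; 3 new (b, b, c)
  "bbbccbhcc" → 9 new (b, b, b, c, c, b, h, c, c)
  "ccbcbchh" → prefix "ccbcb" already present; 3 new (c, h, h)
  "ccbcbcbb" → prefix "ccbcbc" already present; 2 new (b, b)
  "bhbccch" → prefix "b" already present; 6 new (h, b, c, c, c, h)
  "ccbccbbcch" → prefix "ccbccb" already present; 4 new (b, c, c, h)
  "ccchc" → prefix "cc" already present; 3 new (c, h, c)
  "ccbcchbch" → prefix "ccbcch" already present; 3 new (b, c, h)
  "ccbhbhcc" → prefix "ccb" already present; 5 new (h, b, h, c, c)
  "ccbh" → prefix "ccbh" already present; 0 new (none)
Total nodes = 8 + 8 + 2 + 5 + 4 + 3 + 9 + 3 + 2 + 6 + 4 + 3 + 3 + 5 + 0 = 65

65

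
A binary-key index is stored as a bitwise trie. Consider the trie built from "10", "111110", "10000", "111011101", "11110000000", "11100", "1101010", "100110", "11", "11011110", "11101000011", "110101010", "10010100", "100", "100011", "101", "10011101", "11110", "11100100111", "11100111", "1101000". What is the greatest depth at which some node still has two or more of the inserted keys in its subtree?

7

Look for the deepest trie node that still has at least two words in its subtree.
"1101010" and "110101010" agree on "1101010" (7 characters) before diverging; nothing deeper is shared.
Longest shared-prefix length: 7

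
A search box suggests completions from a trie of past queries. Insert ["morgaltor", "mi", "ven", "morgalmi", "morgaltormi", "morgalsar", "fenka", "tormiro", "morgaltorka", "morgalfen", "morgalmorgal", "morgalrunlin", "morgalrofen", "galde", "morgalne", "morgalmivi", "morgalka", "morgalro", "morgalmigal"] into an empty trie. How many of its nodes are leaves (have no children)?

16

Leaves are exactly the stored words that no other stored word extends.
Those words: "fenka", "galde", "mi", "morgalfen", "morgalka", "morgalmigal", "morgalmivi", "morgalmorgal", "morgalne", "morgalrofen", "morgalrunlin", "morgalsar", "morgaltorka", "morgaltormi", "tormiro", "ven"
Leaf count: 16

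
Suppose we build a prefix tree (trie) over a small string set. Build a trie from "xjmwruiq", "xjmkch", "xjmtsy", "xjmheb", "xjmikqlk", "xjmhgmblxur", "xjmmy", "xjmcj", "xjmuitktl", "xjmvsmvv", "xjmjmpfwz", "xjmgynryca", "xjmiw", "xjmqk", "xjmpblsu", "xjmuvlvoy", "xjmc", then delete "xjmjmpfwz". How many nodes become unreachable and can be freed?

A node on "xjmjmpfwz"'s path can go only if nothing else ends at it or branches off below it.
The suffix "jmpfwz" (6 nodes) is used only by "xjmjmpfwz"; the node for "xjm" still has the child "w", so pruning stops there.
Nodes removed: 6

6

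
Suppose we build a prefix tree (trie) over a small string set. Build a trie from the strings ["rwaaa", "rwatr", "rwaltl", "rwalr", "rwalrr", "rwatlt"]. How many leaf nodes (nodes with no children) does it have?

5

Leaves are exactly the stored words that no other stored word extends.
Those words: "rwaaa", "rwalrr", "rwaltl", "rwatlt", "rwatr"
Leaf count: 5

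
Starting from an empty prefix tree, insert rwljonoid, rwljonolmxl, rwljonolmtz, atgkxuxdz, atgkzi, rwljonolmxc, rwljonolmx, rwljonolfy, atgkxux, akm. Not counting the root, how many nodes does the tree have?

Trie structure (* marks end of a word):
(root)
├─ a
│  ├─ k
│  │  └─ m *
│  └─ t
│     └─ g
│        └─ k
│           ├─ x
│           │  └─ u
│           │     └─ x *
│           │        └─ d
│           │           └─ z *
│           └─ z
│              └─ i *
└─ r
   └─ w
      └─ l
         └─ j
            └─ o
               └─ n
                  └─ o
                     ├─ i
                     │  └─ d *
                     └─ l
                        ├─ f
                        │  └─ y *
                        └─ m
                           ├─ t
                           │  └─ z *
                           └─ x *
                              ├─ c *
                              └─ l *
Counting every labelled node above: 31.

31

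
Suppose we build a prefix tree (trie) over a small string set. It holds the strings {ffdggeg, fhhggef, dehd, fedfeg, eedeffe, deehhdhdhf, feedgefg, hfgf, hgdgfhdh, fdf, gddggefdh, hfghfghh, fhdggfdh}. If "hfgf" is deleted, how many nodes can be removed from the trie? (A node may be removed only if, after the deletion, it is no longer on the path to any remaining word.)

Walk "hfgf" from the leaf back toward the root, removing each node that no remaining word uses.
The suffix "f" (1 node) is used only by "hfgf"; the node for "hfg" still has the child "h", so pruning stops there.
Nodes removed: 1

1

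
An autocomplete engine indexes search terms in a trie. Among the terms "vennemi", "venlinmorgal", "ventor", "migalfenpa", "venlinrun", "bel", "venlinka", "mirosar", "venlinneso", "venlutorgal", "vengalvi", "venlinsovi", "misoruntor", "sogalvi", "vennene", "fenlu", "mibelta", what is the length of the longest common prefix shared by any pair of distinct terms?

6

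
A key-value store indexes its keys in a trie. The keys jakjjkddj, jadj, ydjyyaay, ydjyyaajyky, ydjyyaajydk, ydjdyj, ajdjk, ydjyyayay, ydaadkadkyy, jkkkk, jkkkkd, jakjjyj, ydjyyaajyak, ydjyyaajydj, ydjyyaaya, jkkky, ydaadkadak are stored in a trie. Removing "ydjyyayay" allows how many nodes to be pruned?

After clearing the end-marker at "ydjyyayay", prune upward until reaching a node still needed by another word.
The suffix "yay" (3 nodes) is used only by "ydjyyayay"; the node for "ydjyya" still has the child "a", so pruning stops there.
Nodes removed: 3

3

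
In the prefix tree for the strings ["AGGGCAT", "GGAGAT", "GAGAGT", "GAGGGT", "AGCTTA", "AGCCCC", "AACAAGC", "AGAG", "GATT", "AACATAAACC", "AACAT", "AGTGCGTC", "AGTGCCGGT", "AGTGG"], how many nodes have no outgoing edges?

13

Leaves are exactly the stored words that no other stored word extends.
Those words: "AACAAGC", "AACATAAACC", "AGAG", "AGCCCC", "AGCTTA", "AGGGCAT", "AGTGCCGGT", "AGTGCGTC", "AGTGG", "GAGAGT", "GAGGGT", "GATT", "GGAGAT"
Leaf count: 13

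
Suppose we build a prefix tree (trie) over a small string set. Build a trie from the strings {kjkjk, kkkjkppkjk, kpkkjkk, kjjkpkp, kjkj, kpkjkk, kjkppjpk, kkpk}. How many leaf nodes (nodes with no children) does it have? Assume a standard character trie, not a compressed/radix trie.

7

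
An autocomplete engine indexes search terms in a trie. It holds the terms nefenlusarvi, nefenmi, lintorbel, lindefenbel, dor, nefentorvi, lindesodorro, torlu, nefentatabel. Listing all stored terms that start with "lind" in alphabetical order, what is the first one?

Words with prefix "lind", in lexicographic order: "lindefenbel", "lindesodorro"
Position 1: lindefenbel

lindefenbel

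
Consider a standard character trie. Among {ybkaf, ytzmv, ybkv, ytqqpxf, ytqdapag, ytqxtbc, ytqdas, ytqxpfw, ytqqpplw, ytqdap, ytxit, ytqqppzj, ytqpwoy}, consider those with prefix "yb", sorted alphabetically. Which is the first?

Words with prefix "yb", in lexicographic order: "ybkaf", "ybkv"
Position 1: ybkaf

ybkaf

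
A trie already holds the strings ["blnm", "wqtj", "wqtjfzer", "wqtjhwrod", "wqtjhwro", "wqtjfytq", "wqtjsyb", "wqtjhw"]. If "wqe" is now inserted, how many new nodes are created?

Walking "wqe" from the root, the first 2 characters ("wq") follow existing edges; "e" is the first miss.
Each of the 1 remaining characters creates one node.

1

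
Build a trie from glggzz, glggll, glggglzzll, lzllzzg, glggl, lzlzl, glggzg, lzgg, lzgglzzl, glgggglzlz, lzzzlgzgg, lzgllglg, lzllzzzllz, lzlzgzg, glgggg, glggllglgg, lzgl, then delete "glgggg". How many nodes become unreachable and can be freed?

0

After clearing the end-marker at "glgggg", prune upward until reaching a node still needed by another word.
Every node on "glgggg" is still needed (e.g. by "glgggglzlz"), so nothing is freed.
Nodes removed: 0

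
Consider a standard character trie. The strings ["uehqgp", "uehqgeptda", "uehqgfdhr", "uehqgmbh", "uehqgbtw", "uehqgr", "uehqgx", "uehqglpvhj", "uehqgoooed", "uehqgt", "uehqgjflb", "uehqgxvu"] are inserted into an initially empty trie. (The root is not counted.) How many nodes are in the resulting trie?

40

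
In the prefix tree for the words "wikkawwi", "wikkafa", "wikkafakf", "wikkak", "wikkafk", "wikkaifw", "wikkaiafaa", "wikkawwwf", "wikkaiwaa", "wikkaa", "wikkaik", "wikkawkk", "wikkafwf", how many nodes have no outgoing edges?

12

Leaves are exactly the stored words that no other stored word extends.
Those words: "wikkaa", "wikkafakf", "wikkafk", "wikkafwf", "wikkaiafaa", "wikkaifw", "wikkaik", "wikkaiwaa", "wikkak", "wikkawkk", "wikkawwi", "wikkawwwf"
Leaf count: 12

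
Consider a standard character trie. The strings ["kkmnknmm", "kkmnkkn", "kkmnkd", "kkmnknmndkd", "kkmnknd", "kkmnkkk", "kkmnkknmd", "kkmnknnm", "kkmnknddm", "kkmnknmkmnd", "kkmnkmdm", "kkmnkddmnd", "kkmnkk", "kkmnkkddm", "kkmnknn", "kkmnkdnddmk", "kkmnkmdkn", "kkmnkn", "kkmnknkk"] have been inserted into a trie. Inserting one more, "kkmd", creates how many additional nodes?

The longest prefix of "kkmd" already in the trie is "kkm" (length 3).
Each of the 1 remaining characters creates one node.

1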